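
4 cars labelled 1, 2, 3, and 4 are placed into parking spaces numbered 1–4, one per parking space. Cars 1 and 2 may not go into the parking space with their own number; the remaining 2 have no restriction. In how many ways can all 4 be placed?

14

Let Aᵢ (for i ∈ {1, 2}) be the placements that put car i in its forbidden parking space. Any j of these fix j positions, leaving (4−j)! ways to fill the rest, and there are C(2,j) ways to pick which j.
By inclusion–exclusion, the number of valid placements is Σ_{j=0}^{2} (−1)^j C(2,j)·(4−j)!.
Computing: 24 − 12 + 2 = 14.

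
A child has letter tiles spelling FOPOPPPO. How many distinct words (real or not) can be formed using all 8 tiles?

280

FOPOPPPO has 8 letters with O appearing 3 times and P appearing 4 times.
Dividing 8! = 40320 by 4!·3! = 144 for the repeated letters gives 280.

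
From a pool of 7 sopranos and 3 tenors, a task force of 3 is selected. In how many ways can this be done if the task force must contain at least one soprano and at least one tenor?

84

Unrestricted: C(10,3) = 120 ways to pick any 3 of the 10.
Selections missing a whole group: no sopranos → C(3,3) = 1; no tenors → C(7,3) = 35.
Both groups omitted at once is impossible, so 120 − 36 = 84.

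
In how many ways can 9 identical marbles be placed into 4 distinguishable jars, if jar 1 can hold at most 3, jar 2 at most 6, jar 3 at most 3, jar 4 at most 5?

82

Ignoring the caps, the number of non-negative solutions to x_1+…+x_4 = 9 is C(12,3) = 220.
Subtract solutions that violate a single cap (substitute x_i' = x_i − (cap_i+1)): x_1 ≥ 4 gives C(8,3) = 56; x_2 ≥ 7 gives C(5,3) = 10; x_3 ≥ 4 gives C(8,3) = 56; x_4 ≥ 6 gives C(6,3) = 20. Together 142.
Add back pairs where two caps are both exceeded: 0 + 4 + 0 + 0 + 0 + 0 = 4.
By inclusion–exclusion the count is 220 − 142 + 4 = 82.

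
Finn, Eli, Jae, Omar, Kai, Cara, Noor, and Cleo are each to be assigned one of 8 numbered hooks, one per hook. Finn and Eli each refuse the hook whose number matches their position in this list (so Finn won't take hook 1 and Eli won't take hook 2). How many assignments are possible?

30960

Let Aᵢ (for i ∈ {1, 2}) be the placements that put person i in their forbidden hook. Any j of these fix j positions, leaving (8−j)! ways to fill the rest, and there are C(2,j) ways to pick which j.
By inclusion–exclusion, the number of valid placements is Σ_{j=0}^{2} (−1)^j C(2,j)·(8−j)!.
Computing: 40320 − 10080 + 720 = 30960.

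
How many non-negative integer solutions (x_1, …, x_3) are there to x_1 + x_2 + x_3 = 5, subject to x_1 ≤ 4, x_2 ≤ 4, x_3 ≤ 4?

18

Without the upper bounds there are C(7,2) = 21 ways to split 5 among 3 variables.
Subtract solutions that violate a single cap (substitute x_i' = x_i − (cap_i+1)): x_1 ≥ 5 gives C(2,2) = 1; x_2 ≥ 5 gives C(2,2) = 1; x_3 ≥ 5 gives C(2,2) = 1. Together 3.
No two caps can be exceeded simultaneously, so the pair terms are all 0.
By inclusion–exclusion the count is 21 − 3 + 0 = 18.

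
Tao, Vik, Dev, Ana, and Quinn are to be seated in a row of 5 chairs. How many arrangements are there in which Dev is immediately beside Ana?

Place the 3 others and the Dev-Ana pair as 4 objects in a line; the pair has 2 internal arrangements.
That gives 2 × 4! = 2 × 24 = 48.

48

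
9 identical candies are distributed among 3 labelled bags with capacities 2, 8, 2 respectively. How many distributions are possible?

Ignoring the caps, the number of non-negative solutions to x_1+…+x_3 = 9 is C(11,2) = 55.
Subtract solutions that violate a single cap (substitute x_i' = x_i − (cap_i+1)): x_1 ≥ 3 gives C(8,2) = 28; x_2 ≥ 9 gives C(2,2) = 1; x_3 ≥ 3 gives C(8,2) = 28. Together 57.
Add back pairs where two caps are both exceeded: 0 + 10 + 0 = 10.
By inclusion–exclusion the count is 55 − 57 + 10 = 8.

8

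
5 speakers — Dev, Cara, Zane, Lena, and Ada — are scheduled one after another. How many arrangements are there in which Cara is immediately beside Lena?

Treat {Cara, Lena} as a single unit. There are 4 units to order, and the pair itself can be ordered 2 ways.
That gives 2 × 4! = 2 × 24 = 48.

48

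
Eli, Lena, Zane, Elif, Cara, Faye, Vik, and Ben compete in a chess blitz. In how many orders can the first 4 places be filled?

There are 8 choices for 1st place, 7 for 2nd, and so on down to 5 for position 4.
That gives 8 × 7 × 6 × 5 = 1680.

1680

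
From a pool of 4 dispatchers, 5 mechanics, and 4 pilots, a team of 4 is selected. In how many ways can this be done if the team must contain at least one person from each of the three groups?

400

With no constraint there are C(13,4) = 715 possible selections.
Selections missing a whole group: no dispatchers → C(9,4) = 126; no mechanics → C(8,4) = 70; no pilots → C(9,4) = 126.
Add back selections omitting two groups (i.e. drawn from a single group): C(4,4) + C(5,4) + C(4,4) = 7.
By inclusion–exclusion: 715 − 322 + 7 = 400.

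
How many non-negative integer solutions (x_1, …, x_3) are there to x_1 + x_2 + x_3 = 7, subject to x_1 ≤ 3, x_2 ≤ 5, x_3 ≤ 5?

20

Ignoring the caps, the number of non-negative solutions to x_1+…+x_3 = 7 is C(9,2) = 36.
Subtract solutions that violate a single cap (substitute x_i' = x_i − (cap_i+1)): x_1 ≥ 4 gives C(5,2) = 10; x_2 ≥ 6 gives C(3,2) = 3; x_3 ≥ 6 gives C(3,2) = 3. Together 16.
No two caps can be exceeded simultaneously, so the pair terms are all 0.
By inclusion–exclusion the count is 36 − 16 + 0 = 20.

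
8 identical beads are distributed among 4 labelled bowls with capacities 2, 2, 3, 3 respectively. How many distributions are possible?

10

By stars and bars, unrestricted non-negative solutions to x_1+…+x_4 = 8 number C(8+3,3) = 165.
Subtract solutions that violate a single cap (substitute x_i' = x_i − (cap_i+1)): x_1 ≥ 3 gives C(8,3) = 56; x_2 ≥ 3 gives C(8,3) = 56; x_3 ≥ 4 gives C(7,3) = 35; x_4 ≥ 4 gives C(7,3) = 35. Together 182.
Add back pairs where two caps are both exceeded: 10 + 4 + 4 + 4 + 4 + 1 = 27.
By inclusion–exclusion the count is 165 − 182 + 27 = 10.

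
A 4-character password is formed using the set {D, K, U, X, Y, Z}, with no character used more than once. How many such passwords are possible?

360

Choose and order 4 of the 6 symbols: the first character has 6 options, the next 5, then 4, 3.
6 × 5 × 4 × 3 = 360.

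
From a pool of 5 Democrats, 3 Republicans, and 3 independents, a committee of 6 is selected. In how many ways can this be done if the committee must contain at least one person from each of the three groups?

Total 6-person selections from all 11: C(11,6) = 462.
Selections missing a whole group: no Democrats → C(6,6) = 1; no Republicans → C(8,6) = 28; no independents → C(8,6) = 28.
Add back selections omitting two groups (i.e. drawn from a single group): C(5,6) + C(3,6) + C(3,6) = 0.
By inclusion–exclusion: 462 − 57 + 0 = 405.

405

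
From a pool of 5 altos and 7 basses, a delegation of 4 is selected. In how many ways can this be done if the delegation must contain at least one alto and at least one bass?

455

Total 4-person selections from all 12: C(12,4) = 495.
Selections missing a whole group: no altos → C(7,4) = 35; no basses → C(5,4) = 5.
Both groups omitted at once is impossible, so 495 − 40 = 455.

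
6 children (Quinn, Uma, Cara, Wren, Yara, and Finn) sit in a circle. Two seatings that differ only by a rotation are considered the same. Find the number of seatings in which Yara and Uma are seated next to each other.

Glue Yara and Uma into a block (2 internal orders). Seating 5 units around a circle gives (4)! arrangements.
So 2 × (4)! = 2 × 24 = 48.

48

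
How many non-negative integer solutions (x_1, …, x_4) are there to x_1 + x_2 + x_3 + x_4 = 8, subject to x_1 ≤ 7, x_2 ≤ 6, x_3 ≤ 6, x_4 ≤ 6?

152

Ignoring the caps, the number of non-negative solutions to x_1+…+x_4 = 8 is C(11,3) = 165.
Subtract solutions that violate a single cap (substitute x_i' = x_i − (cap_i+1)): x_1 ≥ 8 gives C(3,3) = 1; x_2 ≥ 7 gives C(4,3) = 4; x_3 ≥ 7 gives C(4,3) = 4; x_4 ≥ 7 gives C(4,3) = 4. Together 13.
No two caps can be exceeded simultaneously, so the pair terms are all 0.
By inclusion–exclusion the count is 165 − 13 + 0 = 152.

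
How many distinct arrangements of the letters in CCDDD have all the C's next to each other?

Treat the 2 copies of C as a single block. The multiset to arrange is then {CC, D, D, D}, 4 items in all.
That gives (4)!/(3!) = 4 arrangements.

4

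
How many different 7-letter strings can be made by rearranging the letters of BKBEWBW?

BKBEWBW has 7 letters with B appearing 3 times and W appearing twice.
The number of distinct arrangements is 7!/(3!·2!) = 5040/12 = 420.

420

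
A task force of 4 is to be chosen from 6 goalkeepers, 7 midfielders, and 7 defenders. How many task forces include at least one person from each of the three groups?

Unrestricted: C(20,4) = 4845 ways to pick any 4 of the 20.
Subtract selections that omit an entire group: no goalkeepers → C(14,4) = 1001; no midfielders → C(13,4) = 715; no defenders → C(13,4) = 715.
Add back selections omitting two groups (i.e. drawn from a single group): C(6,4) + C(7,4) + C(7,4) = 85.
By inclusion–exclusion: 4845 − 2431 + 85 = 2499.

2499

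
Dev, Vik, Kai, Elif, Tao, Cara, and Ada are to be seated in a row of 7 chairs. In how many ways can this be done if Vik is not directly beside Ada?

There are 7! = 5040 arrangements in all. If Vik and Ada are adjacent, merging them into one block gives 2·(6)! = 1440 arrangements.
Complementary counting: 5040 − 1440 = 3600.

3600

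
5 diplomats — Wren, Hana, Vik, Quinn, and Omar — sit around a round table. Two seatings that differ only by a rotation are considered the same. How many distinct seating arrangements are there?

24

Seat Wren anywhere (absorbing the rotational symmetry), then permute the other 4: (4)! = 24.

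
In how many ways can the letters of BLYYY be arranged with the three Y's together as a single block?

6

Treat the 3 copies of Y as a single block. The multiset to arrange is then {YYY, B, L}, 3 items in all.
All 3 items are distinct, so there are (3)! = 6 arrangements.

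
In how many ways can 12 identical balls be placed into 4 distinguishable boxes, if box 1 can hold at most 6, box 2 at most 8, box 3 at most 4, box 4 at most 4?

151

By stars and bars, unrestricted non-negative solutions to x_1+…+x_4 = 12 number C(12+3,3) = 455.
Subtract solutions that violate a single cap (substitute x_i' = x_i − (cap_i+1)): x_1 ≥ 7 gives C(8,3) = 56; x_2 ≥ 9 gives C(6,3) = 20; x_3 ≥ 5 gives C(10,3) = 120; x_4 ≥ 5 gives C(10,3) = 120. Together 316.
Add back pairs where two caps are both exceeded: 0 + 1 + 1 + 0 + 0 + 10 = 12.
By inclusion–exclusion the count is 455 − 316 + 12 = 151.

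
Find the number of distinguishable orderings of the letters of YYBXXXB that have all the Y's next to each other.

Treat the 2 copies of Y as a single block. The multiset to arrange is then {YY, B, B, X, X, X}, 6 items in all.
That gives (6)!/(3!·2!) = 60 arrangements.

60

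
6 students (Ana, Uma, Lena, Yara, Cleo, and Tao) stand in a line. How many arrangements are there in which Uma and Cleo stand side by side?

Treat {Uma, Cleo} as a single unit. There are 5 units to order, and the pair itself can be ordered 2 ways.
So the count is 2·(5)! = 240.

240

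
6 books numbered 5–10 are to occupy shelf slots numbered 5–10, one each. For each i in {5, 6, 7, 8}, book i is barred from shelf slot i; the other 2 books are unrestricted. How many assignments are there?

Let Aᵢ (for 5 ≤ i ≤ 8) be the placements that put book i in its forbidden shelf slot. Any j of these fix j positions, leaving (6−j)! ways to fill the rest, and there are C(4,j) ways to pick which j.
By inclusion–exclusion, the number of valid placements is Σ_{j=0}^{4} (−1)^j C(4,j)·(6−j)!.
Computing: 720 − 480 + 144 − 24 + 2 = 362.

362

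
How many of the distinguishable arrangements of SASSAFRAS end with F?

Fix F in the last position and arrange the remaining 8 letters.
Those 8 letters have A appearing 3 times and S appearing 4 times, giving (8)!/(4!·3!) = 280.

280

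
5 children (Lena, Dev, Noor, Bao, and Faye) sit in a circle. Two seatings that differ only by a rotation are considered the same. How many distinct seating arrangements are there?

24

Around a circle, 5 distinct people have 5!/5 = (4)! = 24 rotationally distinct seatings.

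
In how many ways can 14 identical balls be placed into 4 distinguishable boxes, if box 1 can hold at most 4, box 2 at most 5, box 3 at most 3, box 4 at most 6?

34

Without the upper bounds there are C(17,3) = 680 ways to split 14 among 4 boxes.
Subtract solutions that violate a single cap (substitute x_i' = x_i − (cap_i+1)): x_1 ≥ 5 gives C(12,3) = 220; x_2 ≥ 6 gives C(11,3) = 165; x_3 ≥ 4 gives C(13,3) = 286; x_4 ≥ 7 gives C(10,3) = 120. Together 791.
Add back pairs where two caps are both exceeded: 20 + 56 + 10 + 35 + 4 + 20 = 145.
By inclusion–exclusion the count is 680 − 791 + 145 = 34.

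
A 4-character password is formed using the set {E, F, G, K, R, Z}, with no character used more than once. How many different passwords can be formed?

360

This is a permutation of 4 out of 6: P(6,4) = 6!/2!.
That product is 6 × 5 × 4 × 3 = 360.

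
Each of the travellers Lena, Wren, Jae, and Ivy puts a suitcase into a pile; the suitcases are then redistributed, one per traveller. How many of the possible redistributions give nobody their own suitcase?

Let Aᵢ be the assignments in which traveller i gets their own suitcase. We want the size of the complement of A₁∪…∪A_4.
By inclusion–exclusion this is Σ_{j=0}^{4} (−1)^j C(4,j)·(4−j)!.
Computing: 24 − 24 + 12 − 4 + 1 = 9.

9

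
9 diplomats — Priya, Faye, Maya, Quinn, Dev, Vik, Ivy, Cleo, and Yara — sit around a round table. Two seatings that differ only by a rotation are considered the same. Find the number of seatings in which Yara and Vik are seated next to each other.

Treat {Yara, Vik} as one unit (2 internal orders) and seat the resulting 8 units around the table: (7)! circular arrangements.
So 2 × (7)! = 2 × 5040 = 10080.

10080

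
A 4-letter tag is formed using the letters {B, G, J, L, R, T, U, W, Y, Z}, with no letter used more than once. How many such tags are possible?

5040

This is a permutation of 4 out of 10: P(10,4) = 10!/6!.
That product is 10 × 9 × 8 × 7 = 5040.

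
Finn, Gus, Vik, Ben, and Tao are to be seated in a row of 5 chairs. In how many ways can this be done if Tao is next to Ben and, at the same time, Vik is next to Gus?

Treat {Tao,Ben} as one block (2 orders) and {Vik,Gus} as another (2 orders).
That leaves 3 units to arrange: 2 × 2 × 3! = 4 × 6 = 24.

24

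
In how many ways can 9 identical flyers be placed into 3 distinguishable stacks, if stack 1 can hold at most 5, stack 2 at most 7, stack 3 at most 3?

21

Without the upper bounds there are C(11,2) = 55 ways to split 9 among 3 stacks.
Subtract solutions that violate a single cap (substitute x_i' = x_i − (cap_i+1)): x_1 ≥ 6 gives C(5,2) = 10; x_2 ≥ 8 gives C(3,2) = 3; x_3 ≥ 4 gives C(7,2) = 21. Together 34.
No two caps can be exceeded simultaneously, so the pair terms are all 0.
By inclusion–exclusion the count is 55 − 34 + 0 = 21.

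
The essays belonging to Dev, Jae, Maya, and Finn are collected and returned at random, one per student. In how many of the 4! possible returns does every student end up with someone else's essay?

This is the derangement count D_4: permutations of 4 items with no fixed point.
By inclusion–exclusion this is Σ_{j=0}^{4} (−1)^j C(4,j)·(4−j)!.
Computing: 24 − 24 + 12 − 4 + 1 = 9.

9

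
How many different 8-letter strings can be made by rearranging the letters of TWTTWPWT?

TWTTWPWT has 8 letters with T appearing 4 times and W appearing 3 times.
The number of distinct arrangements is 8!/(4!·3!) = 40320/144 = 280.

280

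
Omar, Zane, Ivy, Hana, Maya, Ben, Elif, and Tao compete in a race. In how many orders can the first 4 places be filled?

This is an ordered selection of 4 from 8: P(8,4).
That gives 8 × 7 × 6 × 5 = 1680.

1680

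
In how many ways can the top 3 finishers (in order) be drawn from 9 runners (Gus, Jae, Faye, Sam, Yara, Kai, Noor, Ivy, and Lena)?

This is an ordered selection of 3 from 9: P(9,3).
That gives 9 × 8 × 7 = 504.

504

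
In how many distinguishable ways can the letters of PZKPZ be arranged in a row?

Letter multiplicities in PZKPZ: K×1, P×2, Z×2.
So there are 5! / (2!·2!) = 30 distinguishable arrangements.

30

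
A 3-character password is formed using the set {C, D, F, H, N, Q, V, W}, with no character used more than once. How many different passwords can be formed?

This is a permutation of 3 out of 8: P(8,3) = 8!/5!.
8 × 7 × 6 = 336.

336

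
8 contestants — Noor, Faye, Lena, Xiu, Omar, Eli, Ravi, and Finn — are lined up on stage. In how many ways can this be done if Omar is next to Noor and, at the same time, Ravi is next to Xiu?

2880

Treat {Omar,Noor} as one block (2 orders) and {Ravi,Xiu} as another (2 orders).
That leaves 6 units to arrange: 2 × 2 × 6! = 4 × 720 = 2880.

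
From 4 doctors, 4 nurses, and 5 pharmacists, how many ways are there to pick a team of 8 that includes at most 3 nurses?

Split by how many nurses are chosen (0 through 3).
Sum: C(4,0)·C(9,8) + C(4,1)·C(9,7) + C(4,2)·C(9,6) + C(4,3)·C(9,5) = 9 + 144 + 504 + 504 = 1161.

1161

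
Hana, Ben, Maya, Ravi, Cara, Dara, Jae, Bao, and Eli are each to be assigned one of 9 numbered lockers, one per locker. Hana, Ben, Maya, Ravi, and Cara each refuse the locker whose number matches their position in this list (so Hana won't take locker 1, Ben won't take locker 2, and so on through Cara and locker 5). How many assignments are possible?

205056

Let Aᵢ (for 1 ≤ i ≤ 5) be the placements that put person i in their forbidden locker. Any j of these fix j positions, leaving (9−j)! ways to fill the rest, and there are C(5,j) ways to pick which j.
By inclusion–exclusion, the number of valid placements is Σ_{j=0}^{5} (−1)^j C(5,j)·(9−j)!.
Computing: 362880 − 201600 + 50400 − 7200 + 600 − 24 = 205056.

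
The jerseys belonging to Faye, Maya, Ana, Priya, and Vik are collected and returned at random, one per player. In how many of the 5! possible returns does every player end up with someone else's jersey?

44

This is the derangement count D_5: permutations of 5 items with no fixed point.
By inclusion–exclusion this is Σ_{j=0}^{5} (−1)^j C(5,j)·(5−j)!.
Computing: 120 − 120 + 60 − 20 + 5 − 1 = 44.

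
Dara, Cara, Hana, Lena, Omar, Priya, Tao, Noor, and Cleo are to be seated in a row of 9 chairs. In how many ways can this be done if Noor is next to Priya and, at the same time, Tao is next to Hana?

20160

Treat {Noor,Priya} as one block (2 orders) and {Tao,Hana} as another (2 orders).
That leaves 7 units to arrange: 2 × 2 × 7! = 4 × 5040 = 20160.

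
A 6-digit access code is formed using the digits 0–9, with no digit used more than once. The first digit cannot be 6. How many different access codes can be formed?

136080

The first digit has 10−1 = 9 choices (anything except 6).
The remaining 5 digits are filled from the other 9 symbols without repetition: 9 × 8 × 7 × 6 × 5 = 15120.
Total: 9 × 15120 = 136080.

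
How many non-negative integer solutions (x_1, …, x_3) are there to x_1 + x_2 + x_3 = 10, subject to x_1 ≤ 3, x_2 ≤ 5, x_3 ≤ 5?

10

By stars and bars, unrestricted non-negative solutions to x_1+…+x_3 = 10 number C(10+2,2) = 66.
Subtract solutions that violate a single cap (substitute x_i' = x_i − (cap_i+1)): x_1 ≥ 4 gives C(8,2) = 28; x_2 ≥ 6 gives C(6,2) = 15; x_3 ≥ 6 gives C(6,2) = 15. Together 58.
Add back pairs where two caps are both exceeded: 1 + 1 + 0 = 2.
By inclusion–exclusion the count is 66 − 58 + 2 = 10.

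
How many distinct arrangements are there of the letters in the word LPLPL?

10

The 5 letters of LPLPL have repeats: L appearing 3 times and P appearing twice.
So there are 5! / (3!·2!) = 10 distinguishable arrangements.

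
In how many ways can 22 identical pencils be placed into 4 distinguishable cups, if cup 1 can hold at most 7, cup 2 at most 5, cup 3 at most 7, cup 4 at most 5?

10

Ignoring the caps, the number of non-negative solutions to x_1+…+x_4 = 22 is C(25,3) = 2300.
Subtract solutions that violate a single cap (substitute x_i' = x_i − (cap_i+1)): x_1 ≥ 8 gives C(17,3) = 680; x_2 ≥ 6 gives C(19,3) = 969; x_3 ≥ 8 gives C(17,3) = 680; x_4 ≥ 6 gives C(19,3) = 969. Together 3298.
Add back pairs where two caps are both exceeded: 165 + 84 + 165 + 165 + 286 + 165 = 1030.
Subtract triples: 1 + 10 + 1 + 10 = 22.
By inclusion–exclusion the count is 2300 − 3298 + 1030 − 22 = 10.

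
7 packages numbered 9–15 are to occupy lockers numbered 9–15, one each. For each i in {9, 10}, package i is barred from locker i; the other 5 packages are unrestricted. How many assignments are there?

3720

Let Aᵢ (for i ∈ {9, 10}) be the placements that put package i in its forbidden locker. Any j of these fix j positions, leaving (7−j)! ways to fill the rest, and there are C(2,j) ways to pick which j.
By inclusion–exclusion, the number of valid placements is Σ_{j=0}^{2} (−1)^j C(2,j)·(7−j)!.
Computing: 5040 − 1440 + 120 = 3720.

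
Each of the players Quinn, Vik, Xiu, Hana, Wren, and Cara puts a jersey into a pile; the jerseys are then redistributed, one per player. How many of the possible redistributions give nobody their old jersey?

265

Let Aᵢ be the assignments in which player i gets their old jersey. We want the size of the complement of A₁∪…∪A_6.
By inclusion–exclusion this is Σ_{j=0}^{6} (−1)^j C(6,j)·(6−j)!.
Computing: 720 − 720 + 360 − 120 + 30 − 6 + 1 = 265.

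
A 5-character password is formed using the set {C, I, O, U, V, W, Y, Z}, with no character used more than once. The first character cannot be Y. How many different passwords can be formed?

5880

The first character has 8−1 = 7 choices (anything except Y).
The remaining 4 characters are filled from the other 7 symbols without repetition: 7 × 6 × 5 × 4 = 840.
Total: 7 × 840 = 5880.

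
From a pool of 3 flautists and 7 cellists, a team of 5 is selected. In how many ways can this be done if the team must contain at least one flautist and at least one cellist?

231

Unrestricted: C(10,5) = 252 ways to pick any 5 of the 10.
Selections missing a whole group: no flautists → C(7,5) = 21; no cellists → C(3,5) = 0.
Both groups omitted at once is impossible, so 252 − 21 = 231.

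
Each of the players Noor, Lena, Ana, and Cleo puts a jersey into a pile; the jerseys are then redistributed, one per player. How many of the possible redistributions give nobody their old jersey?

9

Let Aᵢ be the assignments in which player i gets their old jersey. We want the size of the complement of A₁∪…∪A_4.
By inclusion–exclusion this is Σ_{j=0}^{4} (−1)^j C(4,j)·(4−j)!.
Computing: 24 − 24 + 12 − 4 + 1 = 9.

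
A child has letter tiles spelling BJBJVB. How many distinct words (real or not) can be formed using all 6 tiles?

Letter multiplicities in BJBJVB: B×3, J×2, V×1.
So there are 6! / (3!·2!) = 60 distinguishable arrangements.

60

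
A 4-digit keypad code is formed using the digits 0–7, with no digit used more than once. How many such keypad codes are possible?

This is a permutation of 4 out of 8: P(8,4) = 8!/4!.
That product is 8 × 7 × 6 × 5 = 1680.

1680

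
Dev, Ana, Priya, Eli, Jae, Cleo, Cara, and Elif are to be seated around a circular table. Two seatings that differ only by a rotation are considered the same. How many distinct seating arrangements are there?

Around a circle, 8 distinct people have 8!/8 = (7)! = 5040 rotationally distinct seatings.

5040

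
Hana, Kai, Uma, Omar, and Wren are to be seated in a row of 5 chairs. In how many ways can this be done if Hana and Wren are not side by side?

72

There are 5! = 120 arrangements in all. If Hana and Wren are adjacent, merging them into one block gives 2·(4)! = 48 arrangements.
Complementary counting: 120 − 48 = 72.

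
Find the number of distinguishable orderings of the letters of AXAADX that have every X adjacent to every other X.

20

Treat the 2 copies of X as a single block. The multiset to arrange is then {XX, A, A, A, D}, 5 items in all.
That gives (5)!/(3!) = 20 arrangements.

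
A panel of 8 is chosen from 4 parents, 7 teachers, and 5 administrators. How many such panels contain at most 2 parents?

9207

Split by how many parents are chosen (0 through 2).
Sum: C(4,0)·C(12,8) + C(4,1)·C(12,7) + C(4,2)·C(12,6) = 495 + 3168 + 5544 = 9207.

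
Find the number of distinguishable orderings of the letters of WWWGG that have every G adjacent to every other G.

Treat the 2 copies of G as a single block. The multiset to arrange is then {GG, W, W, W}, 4 items in all.
That gives (4)!/(3!) = 4 arrangements.

4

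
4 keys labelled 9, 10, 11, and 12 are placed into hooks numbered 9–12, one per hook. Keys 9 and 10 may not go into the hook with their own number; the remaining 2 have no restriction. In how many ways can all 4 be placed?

Let Aᵢ (for i ∈ {9, 10}) be the placements that put key i in its forbidden hook. Any j of these fix j positions, leaving (4−j)! ways to fill the rest, and there are C(2,j) ways to pick which j.
By inclusion–exclusion, the number of valid placements is Σ_{j=0}^{2} (−1)^j C(2,j)·(4−j)!.
Computing: 24 − 12 + 2 = 14.

14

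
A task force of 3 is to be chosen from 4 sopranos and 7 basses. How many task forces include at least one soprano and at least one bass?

126

Total 3-person selections from all 11: C(11,3) = 165.
Subtract selections that omit an entire group: no sopranos → C(7,3) = 35; no basses → C(4,3) = 4.
Both groups omitted at once is impossible, so 165 − 39 = 126.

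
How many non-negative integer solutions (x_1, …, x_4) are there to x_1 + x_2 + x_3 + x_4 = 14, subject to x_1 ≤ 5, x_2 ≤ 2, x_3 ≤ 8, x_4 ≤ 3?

Ignoring the caps, the number of non-negative solutions to x_1+…+x_4 = 14 is C(17,3) = 680.
Subtract solutions that violate a single cap (substitute x_i' = x_i − (cap_i+1)): x_1 ≥ 6 gives C(11,3) = 165; x_2 ≥ 3 gives C(14,3) = 364; x_3 ≥ 9 gives C(8,3) = 56; x_4 ≥ 4 gives C(13,3) = 286. Together 871.
Add back pairs where two caps are both exceeded: 56 + 0 + 35 + 10 + 120 + 4 = 225.
Subtract triples: 0 + 4 + 0 + 0 = 4.
By inclusion–exclusion the count is 680 − 871 + 225 − 4 = 30.

30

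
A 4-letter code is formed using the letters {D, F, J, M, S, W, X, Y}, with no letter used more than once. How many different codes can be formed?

This is a permutation of 4 out of 8: P(8,4) = 8!/4!.
8 × 7 × 6 × 5 = 1680.

1680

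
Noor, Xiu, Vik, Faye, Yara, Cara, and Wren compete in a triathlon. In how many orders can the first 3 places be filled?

210

There are 7 choices for 1st place, 6 for 2nd, and 5 for 3rd.
That gives 7 × 6 × 5 = 210.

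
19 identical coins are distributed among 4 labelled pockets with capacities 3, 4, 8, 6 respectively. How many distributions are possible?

Ignoring the caps, the number of non-negative solutions to x_1+…+x_4 = 19 is C(22,3) = 1540.
Subtract solutions that violate a single cap (substitute x_i' = x_i − (cap_i+1)): x_1 ≥ 4 gives C(18,3) = 816; x_2 ≥ 5 gives C(17,3) = 680; x_3 ≥ 9 gives C(13,3) = 286; x_4 ≥ 7 gives C(15,3) = 455. Together 2237.
Add back pairs where two caps are both exceeded: 286 + 84 + 165 + 56 + 120 + 20 = 731.
Subtract triples: 4 + 20 + 0 + 0 = 24.
By inclusion–exclusion the count is 1540 − 2237 + 731 − 24 = 10.

10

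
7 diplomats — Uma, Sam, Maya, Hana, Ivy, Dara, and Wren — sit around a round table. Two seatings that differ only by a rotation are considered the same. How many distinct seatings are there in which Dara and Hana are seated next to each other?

240

Treat {Dara, Hana} as one unit (2 internal orders) and seat the resulting 6 units around the table: (5)! circular arrangements.
So 2 × (5)! = 2 × 120 = 240.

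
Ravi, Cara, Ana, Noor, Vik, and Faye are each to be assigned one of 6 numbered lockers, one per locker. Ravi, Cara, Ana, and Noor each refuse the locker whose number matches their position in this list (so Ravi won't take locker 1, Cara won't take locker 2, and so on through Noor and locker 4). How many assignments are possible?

362

Let Aᵢ (for 1 ≤ i ≤ 4) be the placements that put person i in their forbidden locker. Any j of these fix j positions, leaving (6−j)! ways to fill the rest, and there are C(4,j) ways to pick which j.
By inclusion–exclusion, the number of valid placements is Σ_{j=0}^{4} (−1)^j C(4,j)·(6−j)!.
Computing: 720 − 480 + 144 − 24 + 2 = 362.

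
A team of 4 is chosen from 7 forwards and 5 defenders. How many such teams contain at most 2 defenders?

Split by how many defenders are chosen (0 through 2).
Sum: C(5,0)·C(7,4) + C(5,1)·C(7,3) + C(5,2)·C(7,2) = 35 + 175 + 210 = 420.

420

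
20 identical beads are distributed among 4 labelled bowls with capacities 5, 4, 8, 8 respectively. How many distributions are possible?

55

Without the upper bounds there are C(23,3) = 1771 ways to split 20 among 4 bowls.
Subtract solutions that violate a single cap (substitute x_i' = x_i − (cap_i+1)): x_1 ≥ 6 gives C(17,3) = 680; x_2 ≥ 5 gives C(18,3) = 816; x_3 ≥ 9 gives C(14,3) = 364; x_4 ≥ 9 gives C(14,3) = 364. Together 2224.
Add back pairs where two caps are both exceeded: 220 + 56 + 56 + 84 + 84 + 10 = 510.
Subtract triples: 1 + 1 + 0 + 0 = 2.
By inclusion–exclusion the count is 1771 − 2224 + 510 − 2 = 55.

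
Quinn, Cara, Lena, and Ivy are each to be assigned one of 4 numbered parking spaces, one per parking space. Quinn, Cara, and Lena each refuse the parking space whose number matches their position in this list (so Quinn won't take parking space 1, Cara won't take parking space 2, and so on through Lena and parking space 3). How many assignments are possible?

Let Aᵢ (for i ∈ {1, 2, 3}) be the placements that put person i in their forbidden parking space. Any j of these fix j positions, leaving (4−j)! ways to fill the rest, and there are C(3,j) ways to pick which j.
By inclusion–exclusion, the number of valid placements is Σ_{j=0}^{3} (−1)^j C(3,j)·(4−j)!.
Computing: 24 − 18 + 6 − 1 = 11.

11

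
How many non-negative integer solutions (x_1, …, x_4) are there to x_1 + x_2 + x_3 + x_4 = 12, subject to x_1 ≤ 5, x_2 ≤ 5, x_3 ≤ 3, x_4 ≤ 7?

Ignoring the caps, the number of non-negative solutions to x_1+…+x_4 = 12 is C(15,3) = 455.
Subtract solutions that violate a single cap (substitute x_i' = x_i − (cap_i+1)): x_1 ≥ 6 gives C(9,3) = 84; x_2 ≥ 6 gives C(9,3) = 84; x_3 ≥ 4 gives C(11,3) = 165; x_4 ≥ 8 gives C(7,3) = 35. Together 368.
Add back pairs where two caps are both exceeded: 1 + 10 + 0 + 10 + 0 + 1 = 22.
By inclusion–exclusion the count is 455 − 368 + 22 = 109.

109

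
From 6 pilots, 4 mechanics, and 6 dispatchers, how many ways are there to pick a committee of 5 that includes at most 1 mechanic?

2772

Split by how many mechanics are chosen (0 through 1).
Sum: C(4,0)·C(12,5) + C(4,1)·C(12,4) = 792 + 1980 = 2772.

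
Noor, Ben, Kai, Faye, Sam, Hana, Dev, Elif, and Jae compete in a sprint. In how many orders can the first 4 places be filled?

3024

There are 9 choices for 1st place, 8 for 2nd, and so on down to 6 for position 4.
That gives 9 × 8 × 7 × 6 = 3024.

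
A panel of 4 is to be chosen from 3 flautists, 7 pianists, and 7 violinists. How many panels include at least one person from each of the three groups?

1029

Total 4-person selections from all 17: C(17,4) = 2380.
Subtract selections that omit an entire group: no flautists → C(14,4) = 1001; no pianists → C(10,4) = 210; no violinists → C(10,4) = 210.
Add back selections omitting two groups (i.e. drawn from a single group): C(3,4) + C(7,4) + C(7,4) = 70.
By inclusion–exclusion: 2380 − 1421 + 70 = 1029.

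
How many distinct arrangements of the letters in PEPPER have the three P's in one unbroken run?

Treat the 3 copies of P as a single block. The multiset to arrange is then {PPP, E, E, R}, 4 items in all.
That gives (4)!/(2!) = 12 arrangements.

12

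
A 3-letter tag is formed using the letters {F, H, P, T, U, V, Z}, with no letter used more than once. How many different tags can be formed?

210

With no repetition, fill the 3 letters in order: 7 choices, then 6, down to 5.
That product is 7 × 6 × 5 = 210.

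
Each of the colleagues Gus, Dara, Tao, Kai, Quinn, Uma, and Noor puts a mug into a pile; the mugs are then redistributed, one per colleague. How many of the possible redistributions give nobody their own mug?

Count assignments avoiding every fixed point. For any j of the 7 colleagues fixed to their own mug, the other 7−j can be arranged in (7−j)! ways.
By inclusion–exclusion this is Σ_{j=0}^{7} (−1)^j C(7,j)·(7−j)!.
Computing: 5040 − 5040 + 2520 − 840 + 210 − 42 + 7 − 1 = 1854.

1854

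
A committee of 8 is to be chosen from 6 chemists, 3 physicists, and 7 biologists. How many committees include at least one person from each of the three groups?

11529

Unrestricted: C(16,8) = 12870 ways to pick any 8 of the 16.
Selections missing a whole group: no chemists → C(10,8) = 45; no physicists → C(13,8) = 1287; no biologists → C(9,8) = 9.
Add back selections omitting two groups (i.e. drawn from a single group): C(6,8) + C(3,8) + C(7,8) = 0.
By inclusion–exclusion: 12870 − 1341 + 0 = 11529.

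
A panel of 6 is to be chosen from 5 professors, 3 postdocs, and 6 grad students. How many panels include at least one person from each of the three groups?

2430

Total 6-person selections from all 14: C(14,6) = 3003.
Selections missing a whole group: no professors → C(9,6) = 84; no postdocs → C(11,6) = 462; no grad students → C(8,6) = 28.
Add back selections omitting two groups (i.e. drawn from a single group): C(5,6) + C(3,6) + C(6,6) = 1.
By inclusion–exclusion: 3003 − 574 + 1 = 2430.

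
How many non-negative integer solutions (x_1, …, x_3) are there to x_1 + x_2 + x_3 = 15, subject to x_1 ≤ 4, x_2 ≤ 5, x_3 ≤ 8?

6

By stars and bars, unrestricted non-negative solutions to x_1+…+x_3 = 15 number C(15+2,2) = 136.
Subtract solutions that violate a single cap (substitute x_i' = x_i − (cap_i+1)): x_1 ≥ 5 gives C(12,2) = 66; x_2 ≥ 6 gives C(11,2) = 55; x_3 ≥ 9 gives C(8,2) = 28. Together 149.
Add back pairs where two caps are both exceeded: 15 + 3 + 1 = 19.
By inclusion–exclusion the count is 136 − 149 + 19 = 6.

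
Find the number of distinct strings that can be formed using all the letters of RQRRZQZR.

Letter multiplicities in RQRRZQZR: Q×2, R×4, Z×2.
Dividing 8! = 40320 by 4!·2!·2! = 96 for the repeated letters gives 420.

420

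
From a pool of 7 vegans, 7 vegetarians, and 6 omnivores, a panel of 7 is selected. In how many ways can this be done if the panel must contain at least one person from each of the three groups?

Unrestricted: C(20,7) = 77520 ways to pick any 7 of the 20.
Subtract selections that omit an entire group: no vegans → C(13,7) = 1716; no vegetarians → C(13,7) = 1716; no omnivores → C(14,7) = 3432.
Add back selections omitting two groups (i.e. drawn from a single group): C(7,7) + C(7,7) + C(6,7) = 2.
By inclusion–exclusion: 77520 − 6864 + 2 = 70658.

70658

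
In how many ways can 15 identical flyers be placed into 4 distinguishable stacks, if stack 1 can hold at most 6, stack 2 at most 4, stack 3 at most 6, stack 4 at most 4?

54

Without the upper bounds there are C(18,3) = 816 ways to split 15 among 4 stacks.
Subtract solutions that violate a single cap (substitute x_i' = x_i − (cap_i+1)): x_1 ≥ 7 gives C(11,3) = 165; x_2 ≥ 5 gives C(13,3) = 286; x_3 ≥ 7 gives C(11,3) = 165; x_4 ≥ 5 gives C(13,3) = 286. Together 902.
Add back pairs where two caps are both exceeded: 20 + 4 + 20 + 20 + 56 + 20 = 140.
By inclusion–exclusion the count is 816 − 902 + 140 = 54.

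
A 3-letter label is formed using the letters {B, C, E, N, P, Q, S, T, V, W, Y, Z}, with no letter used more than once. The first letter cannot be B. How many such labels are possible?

The first letter has 12−1 = 11 choices (anything except B).
The remaining 2 letters are filled from the other 11 symbols without repetition: 11 × 10 = 110.
Total: 11 × 110 = 1210.

1210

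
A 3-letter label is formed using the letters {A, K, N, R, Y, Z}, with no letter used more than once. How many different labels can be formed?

With no repetition, fill the 3 letters in order: 6 choices, then 5, down to 4.
That product is 6 × 5 × 4 = 120.

120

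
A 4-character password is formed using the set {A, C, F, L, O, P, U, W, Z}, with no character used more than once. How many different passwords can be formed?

This is a permutation of 4 out of 9: P(9,4) = 9!/5!.
That product is 9 × 8 × 7 × 6 = 3024.

3024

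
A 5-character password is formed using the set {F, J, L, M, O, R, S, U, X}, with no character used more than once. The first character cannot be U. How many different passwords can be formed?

13440

The first character has 9−1 = 8 choices (anything except U).
The remaining 4 characters are filled from the other 8 symbols without repetition: 8 × 7 × 6 × 5 = 1680.
Total: 8 × 1680 = 13440.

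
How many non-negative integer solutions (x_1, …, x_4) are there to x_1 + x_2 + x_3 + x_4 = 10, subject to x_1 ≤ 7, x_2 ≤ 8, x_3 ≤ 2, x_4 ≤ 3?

88

Ignoring the caps, the number of non-negative solutions to x_1+…+x_4 = 10 is C(13,3) = 286.
Subtract solutions that violate a single cap (substitute x_i' = x_i − (cap_i+1)): x_1 ≥ 8 gives C(5,3) = 10; x_2 ≥ 9 gives C(4,3) = 4; x_3 ≥ 3 gives C(10,3) = 120; x_4 ≥ 4 gives C(9,3) = 84. Together 218.
Add back pairs where two caps are both exceeded: 0 + 0 + 0 + 0 + 0 + 20 = 20.
By inclusion–exclusion the count is 286 − 218 + 20 = 88.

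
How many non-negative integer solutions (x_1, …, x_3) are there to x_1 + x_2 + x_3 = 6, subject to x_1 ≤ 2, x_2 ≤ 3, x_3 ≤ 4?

Without the upper bounds there are C(8,2) = 28 ways to split 6 among 3 variables.
Subtract solutions that violate a single cap (substitute x_i' = x_i − (cap_i+1)): x_1 ≥ 3 gives C(5,2) = 10; x_2 ≥ 4 gives C(4,2) = 6; x_3 ≥ 5 gives C(3,2) = 3. Together 19.
No two caps can be exceeded simultaneously, so the pair terms are all 0.
By inclusion–exclusion the count is 28 − 19 + 0 = 9.

9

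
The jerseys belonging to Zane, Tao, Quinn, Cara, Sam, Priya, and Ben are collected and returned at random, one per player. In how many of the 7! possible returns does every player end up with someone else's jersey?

1854

Count assignments avoiding every fixed point. For any j of the 7 players fixed to their old jersey, the other 7−j can be arranged in (7−j)! ways.
By inclusion–exclusion this is Σ_{j=0}^{7} (−1)^j C(7,j)·(7−j)!.
Computing: 5040 − 5040 + 2520 − 840 + 210 − 42 + 7 − 1 = 1854.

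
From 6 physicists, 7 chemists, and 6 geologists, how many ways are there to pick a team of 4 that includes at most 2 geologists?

3601

Split by how many geologists are chosen (0 through 2).
Sum: C(6,0)·C(13,4) + C(6,1)·C(13,3) + C(6,2)·C(13,2) = 715 + 1716 + 1170 = 3601.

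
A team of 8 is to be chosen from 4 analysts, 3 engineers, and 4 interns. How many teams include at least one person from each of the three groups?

Total 8-person selections from all 11: C(11,8) = 165.
Subtract selections that omit an entire group: no analysts → C(7,8) = 0; no engineers → C(8,8) = 1; no interns → C(7,8) = 0.
Add back selections omitting two groups (i.e. drawn from a single group): C(4,8) + C(3,8) + C(4,8) = 0.
By inclusion–exclusion: 165 − 1 + 0 = 164.

164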